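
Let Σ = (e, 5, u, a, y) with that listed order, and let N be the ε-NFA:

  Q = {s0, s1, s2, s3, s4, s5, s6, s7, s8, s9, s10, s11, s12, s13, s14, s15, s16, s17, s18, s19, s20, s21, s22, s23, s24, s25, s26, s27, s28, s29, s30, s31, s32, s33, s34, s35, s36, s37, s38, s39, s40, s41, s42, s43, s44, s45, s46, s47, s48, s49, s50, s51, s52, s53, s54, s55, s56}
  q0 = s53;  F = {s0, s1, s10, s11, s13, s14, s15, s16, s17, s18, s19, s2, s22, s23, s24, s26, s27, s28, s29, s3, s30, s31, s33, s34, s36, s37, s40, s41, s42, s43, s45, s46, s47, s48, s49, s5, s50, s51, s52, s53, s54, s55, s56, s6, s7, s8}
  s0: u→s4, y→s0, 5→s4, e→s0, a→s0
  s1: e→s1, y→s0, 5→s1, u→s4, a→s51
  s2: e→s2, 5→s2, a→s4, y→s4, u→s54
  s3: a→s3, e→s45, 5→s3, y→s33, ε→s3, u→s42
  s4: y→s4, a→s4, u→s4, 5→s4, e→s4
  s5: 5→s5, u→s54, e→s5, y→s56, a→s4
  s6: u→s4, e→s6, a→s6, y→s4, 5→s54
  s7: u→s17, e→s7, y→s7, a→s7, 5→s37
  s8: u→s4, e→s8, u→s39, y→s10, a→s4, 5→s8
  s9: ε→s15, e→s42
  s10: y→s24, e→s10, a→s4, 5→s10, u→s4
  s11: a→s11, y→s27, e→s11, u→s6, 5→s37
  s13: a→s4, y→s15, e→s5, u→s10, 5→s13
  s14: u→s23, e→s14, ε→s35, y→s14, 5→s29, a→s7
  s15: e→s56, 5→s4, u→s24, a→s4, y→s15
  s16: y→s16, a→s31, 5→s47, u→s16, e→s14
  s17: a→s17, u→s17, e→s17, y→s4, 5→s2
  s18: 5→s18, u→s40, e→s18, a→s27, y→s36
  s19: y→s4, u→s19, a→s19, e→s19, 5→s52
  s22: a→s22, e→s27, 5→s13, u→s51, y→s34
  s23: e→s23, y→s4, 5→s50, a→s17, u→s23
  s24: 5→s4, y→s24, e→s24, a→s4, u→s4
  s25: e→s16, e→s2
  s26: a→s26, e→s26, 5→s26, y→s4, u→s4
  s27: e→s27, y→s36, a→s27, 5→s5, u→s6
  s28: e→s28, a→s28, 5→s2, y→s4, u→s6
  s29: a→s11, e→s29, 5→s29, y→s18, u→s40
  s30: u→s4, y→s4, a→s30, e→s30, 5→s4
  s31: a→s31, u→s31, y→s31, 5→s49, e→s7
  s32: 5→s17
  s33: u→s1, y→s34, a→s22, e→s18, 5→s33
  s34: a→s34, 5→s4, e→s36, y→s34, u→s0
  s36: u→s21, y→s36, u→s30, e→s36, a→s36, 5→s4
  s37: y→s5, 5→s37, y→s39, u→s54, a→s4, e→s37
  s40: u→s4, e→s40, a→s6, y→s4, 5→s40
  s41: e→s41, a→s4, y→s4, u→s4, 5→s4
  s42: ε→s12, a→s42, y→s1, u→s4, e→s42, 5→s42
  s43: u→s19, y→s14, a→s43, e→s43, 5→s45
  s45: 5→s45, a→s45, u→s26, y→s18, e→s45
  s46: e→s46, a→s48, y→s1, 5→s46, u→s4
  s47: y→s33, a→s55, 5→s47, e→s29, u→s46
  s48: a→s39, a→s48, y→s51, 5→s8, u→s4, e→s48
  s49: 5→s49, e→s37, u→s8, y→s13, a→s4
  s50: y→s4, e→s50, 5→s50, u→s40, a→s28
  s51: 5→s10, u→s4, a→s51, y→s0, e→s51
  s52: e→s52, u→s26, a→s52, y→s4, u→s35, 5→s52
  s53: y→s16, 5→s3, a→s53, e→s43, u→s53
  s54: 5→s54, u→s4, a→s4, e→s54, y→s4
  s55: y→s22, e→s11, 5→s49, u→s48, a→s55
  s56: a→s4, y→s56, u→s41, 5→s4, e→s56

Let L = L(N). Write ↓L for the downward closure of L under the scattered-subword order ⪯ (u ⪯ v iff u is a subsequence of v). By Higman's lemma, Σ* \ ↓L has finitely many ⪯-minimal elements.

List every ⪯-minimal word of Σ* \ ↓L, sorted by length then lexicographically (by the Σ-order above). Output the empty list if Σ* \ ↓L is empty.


|Q|=57, |F|=46, |δ|=248 (4 ε).
min D↑ (47 st, q0=0, F={14}): 0:e→1,5→2,u→0,a→0,y→3 1:e→1,5→4,u→5,a→1,y→6 2:e→4,5→2,u→7,a→2,y→8 3:e→6,5→9,u→3,a→10,y→3 4:e→4,5→4,u→11,a→4,y→12 5:e→5,5→13,u→5,a→5,y→14 6:e→6,5→15,u→16,a→17,y→6 7:e→7,5→7,u→14,a→7,y→18 8:e→12,5→8,u→18,a→19,y→20 9:e→15,5→9,u→21,a→22,y→8 10:e→17,5→23,u→10,a→10,y→10 11:e→11,5→11,u→14,a→11,y→14 12:e→12,5→12,u→24,a→25,y→26 13:e→13,5→13,u→11,a→13,y→14 14:e→14,5→14,u→14,a→14,y→14 15:e→15,5→15,u→24,a→27,y→12 16:e→16,5→28,u→16,a→29,y→14 17:e→17,5→30,u→29,a→17,y→17 18:e→18,5→18,u→14,a→31,y→32 19:e→25,5→33,u→31,a→19,y→20 20:e→26,5→14,u→32,a→20,y→20 21:e→21,5→21,u→14,a→34,y→18 22:e→27,5→23,u→34,a→22,y→19 23:e→30,5→23,u→35,a→14,y→33 24:e→24,5→24,u→14,a→36,y→14 25:e→25,5→37,u→36,a→25,y→26 26:e→26,5→14,u→38,a→26,y→26 27:e→27,5→30,u→36,a→27,y→25 28:e→28,5→28,u→24,a→39,y→14 29:e→29,5→40,u→29,a→29,y→14 30:e→30,5→30,u→41,a→14,y→37 31:e→31,5→42,u→14,a→31,y→32 32:e→32,5→14,u→14,a→32,y→32 33:e→37,5→33,u→42,a→14,y→43 34:e→34,5→35,u→14,a→34,y→31 35:e→35,5→35,u→14,a→14,y→42 36:e→36,5→41,u→14,a→36,y→14 37:e→37,5→37,u→41,a→14,y→44 38:e→38,5→14,u→14,a→38,y→14 39:e→39,5→40,u→36,a→39,y→14 40:e→40,5→40,u→41,a→14,y→14 41:e→41,5→41,u→14,a→14,y→14 42:e→42,5→42,u→14,a→14,y→45 43:e→44,5→14,u→45,a→14,y→43 44:e→44,5→14,u→46,a→14,y→44 45:e→45,5→14,u→14,a→14,y→45 46:e→46,5→14,u→14,a→14,y→14 [Hopcroft].
'euy': run [51, 39, 17, 1] end={s4} — reject; 3/3 del acc.
'5uu': run [51, 42, 20, 2] end={s39,s4} ∉↓L; 3/3 deletions ∈↓L.
'5yy5': run [51, 42, 23, 10, 1] end={s4} ∉↓L; 4/4 deletions ∈↓L.
'ya5a': |S_i|=[51, 42, 30, 14, 1] end={s4} ∉↓L; 4/4 single-dels accept.
4 words, ⪯-incomp.

Antichain: [euy, 5uu, 5yy5, ya5a].


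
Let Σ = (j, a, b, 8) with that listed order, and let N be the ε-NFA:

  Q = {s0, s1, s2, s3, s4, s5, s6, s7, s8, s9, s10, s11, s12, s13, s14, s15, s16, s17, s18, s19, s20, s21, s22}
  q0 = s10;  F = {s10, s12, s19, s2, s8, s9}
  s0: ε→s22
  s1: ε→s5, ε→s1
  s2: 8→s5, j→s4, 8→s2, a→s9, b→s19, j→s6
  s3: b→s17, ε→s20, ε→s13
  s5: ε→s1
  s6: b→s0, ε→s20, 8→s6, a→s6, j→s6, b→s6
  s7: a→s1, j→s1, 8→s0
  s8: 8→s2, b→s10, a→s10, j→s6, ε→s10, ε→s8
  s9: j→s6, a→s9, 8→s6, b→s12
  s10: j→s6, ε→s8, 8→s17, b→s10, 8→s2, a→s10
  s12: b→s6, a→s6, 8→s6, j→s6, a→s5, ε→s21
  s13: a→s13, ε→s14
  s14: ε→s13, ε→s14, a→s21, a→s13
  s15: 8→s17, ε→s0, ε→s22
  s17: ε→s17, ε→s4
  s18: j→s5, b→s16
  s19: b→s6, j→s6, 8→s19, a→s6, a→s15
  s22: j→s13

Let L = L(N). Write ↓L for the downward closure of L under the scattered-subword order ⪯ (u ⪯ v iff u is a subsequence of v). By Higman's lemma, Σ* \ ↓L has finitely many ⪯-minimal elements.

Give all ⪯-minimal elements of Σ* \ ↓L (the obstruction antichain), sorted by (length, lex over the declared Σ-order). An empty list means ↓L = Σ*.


min(Σ*\↓L) = [j, 8a8, 8ba, 8bb].

|Q|=23, |F|=6, |δ|=63 (18 ε).
min D↑ (6 st, q0=0, F={1}): 0:j→1,a→0,b→0,8→2 1:j→1,a→1,b→1,8→1 2:j→1,a→3,b→4,8→2 3:j→1,a→3,b→5,8→1 4:j→1,a→1,b→1,8→4 5:j→1,a→1,b→1,8→1 (ε-aug+det+¬).
'j': run [18, 8] end={s0,s13,s14,s20,s21,s22,s4,s6} — reject; 1/1 del acc.
'8a8': run [18, 16, 14, 9] end={s0,s13,s14,s17,s20,s21,s22,s4,s6} ∉↓L; 3/3 single-dels accept.
'8ba': run [18, 16, 14, 12] end={s0,s1,s13,s14,s15,s17,s20,s21,s22,s4,s5,s6} — reject; 3/3 deletions ∈↓L.
'8bb': N↓-sim [18, 16, 14, 7] end={s0,s13,s14,s20,s21,s22,s6} rej; 3/3 single-dels accept.
4 obstructions.


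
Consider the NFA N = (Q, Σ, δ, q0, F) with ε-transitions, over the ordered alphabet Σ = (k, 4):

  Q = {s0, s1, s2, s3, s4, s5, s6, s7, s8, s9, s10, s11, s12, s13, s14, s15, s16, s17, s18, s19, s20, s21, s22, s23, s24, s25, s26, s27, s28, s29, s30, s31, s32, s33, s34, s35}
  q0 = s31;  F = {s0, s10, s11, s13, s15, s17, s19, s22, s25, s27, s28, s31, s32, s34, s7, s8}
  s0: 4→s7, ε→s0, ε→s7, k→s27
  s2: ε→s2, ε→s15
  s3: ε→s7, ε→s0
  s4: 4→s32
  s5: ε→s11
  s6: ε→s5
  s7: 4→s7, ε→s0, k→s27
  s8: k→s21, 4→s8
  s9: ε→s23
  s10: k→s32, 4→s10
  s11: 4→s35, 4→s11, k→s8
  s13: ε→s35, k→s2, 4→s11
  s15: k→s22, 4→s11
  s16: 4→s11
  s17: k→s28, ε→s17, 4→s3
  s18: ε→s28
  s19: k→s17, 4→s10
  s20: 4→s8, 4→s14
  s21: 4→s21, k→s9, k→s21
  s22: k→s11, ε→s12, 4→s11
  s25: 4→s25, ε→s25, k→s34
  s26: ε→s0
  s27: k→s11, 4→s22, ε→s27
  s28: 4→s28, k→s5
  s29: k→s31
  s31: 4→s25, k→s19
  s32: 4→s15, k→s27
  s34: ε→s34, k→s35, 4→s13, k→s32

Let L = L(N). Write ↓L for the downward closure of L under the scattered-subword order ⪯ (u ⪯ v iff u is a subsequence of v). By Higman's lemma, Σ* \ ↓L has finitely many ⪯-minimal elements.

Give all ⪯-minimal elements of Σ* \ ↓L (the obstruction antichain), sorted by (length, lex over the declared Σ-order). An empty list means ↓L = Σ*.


min(Σ*\↓L) = [kkkkkk, 4k44kk].

|Q|=36, |F|=16, |δ|=60 (18 ε).
min D↑ (16 st, q0=0, F={15}): 0:k→1,4→2 1:k→3,4→4 2:k→5,4→2 3:k→6,4→7 4:k→8,4→4 5:k→8,4→9 6:k→10,4→6 7:k→11,4→7 8:k→11,4→12 9:k→12,4→10 10:k→13,4→10 11:k→10,4→14 12:k→14,4→10 13:k→15,4→13 14:k→10,4→10 15:k→15,4→15 [Hopcroft].
'kkkkkk': |S_i|=[24, 22, 18, 11, 7, 4, 3] end={s21,s23,s9} ∉↓L; 6/6 deletions ∈↓L.
'4k44kk': N↓-sim [24, 21, 15, 11, 6, 4, 3] end={s21,s23,s9} — reject; 6/6 del acc.
2 minimals (antichain).


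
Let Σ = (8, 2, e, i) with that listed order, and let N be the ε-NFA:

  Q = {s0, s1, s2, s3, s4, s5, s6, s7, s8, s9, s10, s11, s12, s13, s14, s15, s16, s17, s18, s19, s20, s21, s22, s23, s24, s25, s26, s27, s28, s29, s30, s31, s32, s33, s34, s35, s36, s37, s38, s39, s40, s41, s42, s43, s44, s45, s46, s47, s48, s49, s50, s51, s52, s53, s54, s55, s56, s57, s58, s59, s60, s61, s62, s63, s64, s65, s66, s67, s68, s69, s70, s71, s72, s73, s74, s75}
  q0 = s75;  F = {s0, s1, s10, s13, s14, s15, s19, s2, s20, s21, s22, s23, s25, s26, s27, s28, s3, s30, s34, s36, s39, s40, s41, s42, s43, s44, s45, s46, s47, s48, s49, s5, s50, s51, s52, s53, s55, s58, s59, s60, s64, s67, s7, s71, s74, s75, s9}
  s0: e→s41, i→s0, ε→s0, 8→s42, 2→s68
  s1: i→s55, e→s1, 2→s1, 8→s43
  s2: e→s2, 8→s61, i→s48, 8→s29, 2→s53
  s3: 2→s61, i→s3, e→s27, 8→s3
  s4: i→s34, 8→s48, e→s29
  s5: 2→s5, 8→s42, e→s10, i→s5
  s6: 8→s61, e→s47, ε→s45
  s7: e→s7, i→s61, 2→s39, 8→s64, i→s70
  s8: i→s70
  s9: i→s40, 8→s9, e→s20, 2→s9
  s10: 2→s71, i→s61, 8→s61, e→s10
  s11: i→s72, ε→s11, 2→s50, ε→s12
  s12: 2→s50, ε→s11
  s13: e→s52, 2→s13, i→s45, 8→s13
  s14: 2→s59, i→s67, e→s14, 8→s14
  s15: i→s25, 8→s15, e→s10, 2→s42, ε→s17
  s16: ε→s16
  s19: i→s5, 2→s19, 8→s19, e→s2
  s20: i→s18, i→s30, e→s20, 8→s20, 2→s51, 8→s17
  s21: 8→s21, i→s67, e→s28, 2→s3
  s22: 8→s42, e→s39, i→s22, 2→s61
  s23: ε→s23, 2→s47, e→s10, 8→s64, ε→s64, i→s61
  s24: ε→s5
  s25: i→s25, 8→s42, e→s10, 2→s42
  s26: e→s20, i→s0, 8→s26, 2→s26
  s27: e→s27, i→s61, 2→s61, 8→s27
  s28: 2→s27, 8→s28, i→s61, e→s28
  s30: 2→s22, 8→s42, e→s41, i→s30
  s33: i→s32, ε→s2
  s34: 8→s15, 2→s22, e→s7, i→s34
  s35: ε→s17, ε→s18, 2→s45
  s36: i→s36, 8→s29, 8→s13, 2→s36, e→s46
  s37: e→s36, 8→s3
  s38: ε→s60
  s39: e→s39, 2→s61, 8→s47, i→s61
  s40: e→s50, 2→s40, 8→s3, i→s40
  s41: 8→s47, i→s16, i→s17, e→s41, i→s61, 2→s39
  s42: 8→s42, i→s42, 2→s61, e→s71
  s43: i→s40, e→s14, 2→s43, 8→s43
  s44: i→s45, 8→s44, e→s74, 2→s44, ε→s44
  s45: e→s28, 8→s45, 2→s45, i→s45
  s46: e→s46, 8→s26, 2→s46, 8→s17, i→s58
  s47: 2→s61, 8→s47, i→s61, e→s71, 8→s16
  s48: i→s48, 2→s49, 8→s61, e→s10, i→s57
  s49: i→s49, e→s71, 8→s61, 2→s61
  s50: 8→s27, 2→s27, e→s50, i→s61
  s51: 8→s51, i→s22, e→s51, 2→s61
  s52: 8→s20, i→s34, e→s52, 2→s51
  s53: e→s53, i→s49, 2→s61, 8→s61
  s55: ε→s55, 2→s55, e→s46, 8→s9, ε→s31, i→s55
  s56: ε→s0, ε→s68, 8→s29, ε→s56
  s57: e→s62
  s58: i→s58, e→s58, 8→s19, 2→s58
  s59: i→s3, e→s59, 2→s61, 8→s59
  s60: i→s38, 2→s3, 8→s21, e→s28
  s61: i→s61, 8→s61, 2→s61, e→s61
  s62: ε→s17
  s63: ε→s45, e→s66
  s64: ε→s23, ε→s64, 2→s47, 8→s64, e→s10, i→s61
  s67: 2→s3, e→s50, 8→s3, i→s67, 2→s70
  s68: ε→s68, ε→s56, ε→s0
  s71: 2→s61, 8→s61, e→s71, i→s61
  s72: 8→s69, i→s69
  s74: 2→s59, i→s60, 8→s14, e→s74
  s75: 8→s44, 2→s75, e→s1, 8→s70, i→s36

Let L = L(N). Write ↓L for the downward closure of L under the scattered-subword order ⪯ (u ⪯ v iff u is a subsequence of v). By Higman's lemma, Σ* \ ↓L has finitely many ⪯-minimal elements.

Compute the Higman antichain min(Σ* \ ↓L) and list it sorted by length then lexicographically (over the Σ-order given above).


Antichain: [8e22, 8iei, e8i82, iei8e8].

|Q|=76, |F|=47, |δ|=249 (27 ε).
min D↑ (47 st, q0=0, F={20}): 0:8→1,2→0,e→2,i→3 1:8→1,2→1,e→4,i→5 2:8→6,2→2,e→2,i→7 3:8→8,2→3,e→9,i→3 4:8→10,2→11,e→4,i→12 5:8→5,2→5,e→13,i→5 6:8→6,2→6,e→10,i→14 7:8→15,2→7,e→9,i→7 8:8→8,2→8,e→16,i→5 9:8→17,2→9,e→9,i→18 10:8→10,2→11,e→10,i→19 11:8→11,2→20,e→11,i→21 12:8→22,2→21,e→13,i→12 13:8→13,2→23,e→13,i→20 14:8→21,2→14,e→24,i→14 15:8→15,2→15,e→25,i→14 16:8→25,2→26,e→16,i→27 17:8→17,2→17,e→25,i→28 18:8→29,2→18,e→18,i→18 19:8→21,2→21,e→24,i→19 20:8→20,2→20,e→20,i→20 21:8→21,2→20,e→23,i→21 22:8→22,2→21,e→13,i→19 23:8→23,2→20,e→23,i→20 24:8→23,2→23,e→24,i→20 25:8→25,2→26,e→25,i→30 26:8→26,2→20,e→26,i→31 27:8→32,2→31,e→33,i→27 28:8→34,2→28,e→35,i→28 29:8→29,2→29,e→36,i→37 30:8→34,2→31,e→35,i→30 31:8→34,2→20,e→38,i→31 32:8→32,2→34,e→39,i→40 33:8→41,2→38,e→33,i→20 34:8→34,2→20,e→42,i→34 35:8→43,2→38,e→35,i→20 36:8→20,2→44,e→36,i→45 37:8→34,2→37,e→39,i→37 38:8→43,2→20,e→38,i→20 39:8→20,2→42,e→39,i→20 40:8→34,2→34,e→39,i→40 41:8→41,2→43,e→39,i→20 42:8→20,2→20,e→42,i→20 43:8→43,2→20,e→42,i→20 44:8→20,2→20,e→44,i→46 45:8→20,2→46,e→39,i→45 46:8→20,2→20,e→42,i→46.
'8e22': |S_i|=[59, 52, 40, 14, 1] end={s61} rej; 4/4 single-dels accept.
'8iei': |S_i|=[59, 52, 38, 16, 4] end={s16,s17,s61,s70} ∉↓L; 4/4 deletions ∈↓L.
'e8i82': |S_i|=[59, 54, 43, 28, 8, 1] end={s61} ∉↓L; 5/5 deletions ∈↓L.
'iei8e8': run [59, 52, 40, 32, 20, 11, 2] end={s29,s61} ∉↓L; 6/6 single-dels accept.
4 minimals (antichain).


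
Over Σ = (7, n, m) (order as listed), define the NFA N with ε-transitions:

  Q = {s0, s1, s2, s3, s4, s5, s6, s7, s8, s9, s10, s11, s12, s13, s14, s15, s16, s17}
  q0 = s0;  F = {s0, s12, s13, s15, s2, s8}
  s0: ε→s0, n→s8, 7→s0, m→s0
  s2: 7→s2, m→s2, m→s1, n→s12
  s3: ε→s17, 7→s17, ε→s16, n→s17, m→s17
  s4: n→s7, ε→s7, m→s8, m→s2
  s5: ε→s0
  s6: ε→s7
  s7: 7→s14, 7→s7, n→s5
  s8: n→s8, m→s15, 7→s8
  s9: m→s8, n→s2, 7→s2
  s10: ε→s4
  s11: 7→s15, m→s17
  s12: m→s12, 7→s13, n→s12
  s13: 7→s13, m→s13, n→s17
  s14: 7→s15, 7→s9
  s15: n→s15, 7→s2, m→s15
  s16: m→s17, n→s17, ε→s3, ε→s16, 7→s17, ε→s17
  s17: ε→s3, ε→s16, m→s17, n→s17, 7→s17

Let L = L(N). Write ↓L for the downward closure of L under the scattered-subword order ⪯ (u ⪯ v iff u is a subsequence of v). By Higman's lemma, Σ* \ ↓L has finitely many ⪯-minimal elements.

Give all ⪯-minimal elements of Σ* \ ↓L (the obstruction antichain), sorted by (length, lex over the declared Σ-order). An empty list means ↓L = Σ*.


|Q|=18, |F|=6, |δ|=53 (12 ε).
min D↑ (7 st, q0=0, F={6}): 0:7→0,n→1,m→0 1:7→1,n→1,m→2 2:7→3,n→2,m→2 3:7→3,n→4,m→3 4:7→5,n→4,m→4 5:7→5,n→6,m→5 6:7→6,n→6,m→6 [Hopcroft].
'nm7n7n': run [10, 9, 8, 7, 5, 4, 3] end={s16,s17,s3} rej; 6/6 del acc.
1 words, ⪯-incomp.

Antichain: [nm7n7n].


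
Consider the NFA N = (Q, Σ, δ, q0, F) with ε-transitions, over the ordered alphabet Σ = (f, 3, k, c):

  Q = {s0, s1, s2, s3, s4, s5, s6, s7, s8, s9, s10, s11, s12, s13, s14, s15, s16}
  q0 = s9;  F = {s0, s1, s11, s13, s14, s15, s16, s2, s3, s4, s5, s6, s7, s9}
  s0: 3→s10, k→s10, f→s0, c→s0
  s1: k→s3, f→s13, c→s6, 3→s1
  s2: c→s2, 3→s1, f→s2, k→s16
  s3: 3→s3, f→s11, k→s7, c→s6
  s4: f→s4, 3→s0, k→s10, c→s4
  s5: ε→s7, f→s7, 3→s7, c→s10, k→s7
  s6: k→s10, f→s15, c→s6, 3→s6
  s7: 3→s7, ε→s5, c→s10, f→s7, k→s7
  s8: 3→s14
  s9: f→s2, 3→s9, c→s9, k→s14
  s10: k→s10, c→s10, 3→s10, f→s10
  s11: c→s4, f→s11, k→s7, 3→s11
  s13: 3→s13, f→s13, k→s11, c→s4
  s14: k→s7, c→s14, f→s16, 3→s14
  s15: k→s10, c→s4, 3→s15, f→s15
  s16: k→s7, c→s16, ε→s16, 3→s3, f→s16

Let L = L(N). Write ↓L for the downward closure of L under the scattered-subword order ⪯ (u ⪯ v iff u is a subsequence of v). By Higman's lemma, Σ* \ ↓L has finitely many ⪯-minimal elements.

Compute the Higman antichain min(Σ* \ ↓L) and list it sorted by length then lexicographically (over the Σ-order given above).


|Q|=17, |F|=14, |δ|=64 (3 ε).
min D↑ (14 st, q0=0, F={9}): 0:f→1,3→0,k→2,c→0 1:f→1,3→3,k→4,c→1 2:f→4,3→2,k→5,c→2 3:f→6,3→3,k→7,c→8 4:f→4,3→7,k→5,c→4 5:f→5,3→5,k→5,c→9 6:f→6,3→6,k→10,c→11 7:f→10,3→7,k→5,c→8 8:f→12,3→8,k→9,c→8 9:f→9,3→9,k→9,c→9 10:f→10,3→10,k→5,c→11 11:f→11,3→13,k→9,c→11 12:f→12,3→12,k→9,c→11 13:f→13,3→9,k→9,c→13.
'kkc': N↓-sim [15, 11, 3, 1] end={s10} rej; 3/3 del acc.
'f3ck': N↓-sim [15, 13, 11, 5, 1] end={s10} ∉↓L; 4/4 deletions ∈↓L.
'f3fc33': |S_i|=[15, 13, 11, 8, 3, 2, 1] end={s10} rej; 6/6 single-dels accept.
3 words, ⪯-incomp.

A = [kkc, f3ck, f3fc33].


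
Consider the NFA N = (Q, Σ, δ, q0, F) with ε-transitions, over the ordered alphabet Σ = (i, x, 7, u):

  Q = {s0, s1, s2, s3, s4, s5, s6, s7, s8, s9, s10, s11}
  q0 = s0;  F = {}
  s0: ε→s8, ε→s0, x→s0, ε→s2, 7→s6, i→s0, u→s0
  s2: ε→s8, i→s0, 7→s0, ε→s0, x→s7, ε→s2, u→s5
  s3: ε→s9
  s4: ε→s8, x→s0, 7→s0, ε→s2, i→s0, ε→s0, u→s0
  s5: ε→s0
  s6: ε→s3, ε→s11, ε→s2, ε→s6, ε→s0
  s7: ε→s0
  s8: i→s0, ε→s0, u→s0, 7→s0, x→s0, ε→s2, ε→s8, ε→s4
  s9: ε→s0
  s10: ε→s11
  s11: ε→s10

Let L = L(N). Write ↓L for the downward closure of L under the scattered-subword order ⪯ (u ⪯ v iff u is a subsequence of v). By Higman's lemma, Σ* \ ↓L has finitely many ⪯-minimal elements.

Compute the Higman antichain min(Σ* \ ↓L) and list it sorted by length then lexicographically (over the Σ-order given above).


A = [ε].

|Q|=12, |F|=0, |δ|=40 (24 ε).
min D↑ (1 st, q0=0, F={0}): 0:i→0,x→0,7→0,u→0.
ε ∈ L(D↑) ⇒ ↓L = ∅.


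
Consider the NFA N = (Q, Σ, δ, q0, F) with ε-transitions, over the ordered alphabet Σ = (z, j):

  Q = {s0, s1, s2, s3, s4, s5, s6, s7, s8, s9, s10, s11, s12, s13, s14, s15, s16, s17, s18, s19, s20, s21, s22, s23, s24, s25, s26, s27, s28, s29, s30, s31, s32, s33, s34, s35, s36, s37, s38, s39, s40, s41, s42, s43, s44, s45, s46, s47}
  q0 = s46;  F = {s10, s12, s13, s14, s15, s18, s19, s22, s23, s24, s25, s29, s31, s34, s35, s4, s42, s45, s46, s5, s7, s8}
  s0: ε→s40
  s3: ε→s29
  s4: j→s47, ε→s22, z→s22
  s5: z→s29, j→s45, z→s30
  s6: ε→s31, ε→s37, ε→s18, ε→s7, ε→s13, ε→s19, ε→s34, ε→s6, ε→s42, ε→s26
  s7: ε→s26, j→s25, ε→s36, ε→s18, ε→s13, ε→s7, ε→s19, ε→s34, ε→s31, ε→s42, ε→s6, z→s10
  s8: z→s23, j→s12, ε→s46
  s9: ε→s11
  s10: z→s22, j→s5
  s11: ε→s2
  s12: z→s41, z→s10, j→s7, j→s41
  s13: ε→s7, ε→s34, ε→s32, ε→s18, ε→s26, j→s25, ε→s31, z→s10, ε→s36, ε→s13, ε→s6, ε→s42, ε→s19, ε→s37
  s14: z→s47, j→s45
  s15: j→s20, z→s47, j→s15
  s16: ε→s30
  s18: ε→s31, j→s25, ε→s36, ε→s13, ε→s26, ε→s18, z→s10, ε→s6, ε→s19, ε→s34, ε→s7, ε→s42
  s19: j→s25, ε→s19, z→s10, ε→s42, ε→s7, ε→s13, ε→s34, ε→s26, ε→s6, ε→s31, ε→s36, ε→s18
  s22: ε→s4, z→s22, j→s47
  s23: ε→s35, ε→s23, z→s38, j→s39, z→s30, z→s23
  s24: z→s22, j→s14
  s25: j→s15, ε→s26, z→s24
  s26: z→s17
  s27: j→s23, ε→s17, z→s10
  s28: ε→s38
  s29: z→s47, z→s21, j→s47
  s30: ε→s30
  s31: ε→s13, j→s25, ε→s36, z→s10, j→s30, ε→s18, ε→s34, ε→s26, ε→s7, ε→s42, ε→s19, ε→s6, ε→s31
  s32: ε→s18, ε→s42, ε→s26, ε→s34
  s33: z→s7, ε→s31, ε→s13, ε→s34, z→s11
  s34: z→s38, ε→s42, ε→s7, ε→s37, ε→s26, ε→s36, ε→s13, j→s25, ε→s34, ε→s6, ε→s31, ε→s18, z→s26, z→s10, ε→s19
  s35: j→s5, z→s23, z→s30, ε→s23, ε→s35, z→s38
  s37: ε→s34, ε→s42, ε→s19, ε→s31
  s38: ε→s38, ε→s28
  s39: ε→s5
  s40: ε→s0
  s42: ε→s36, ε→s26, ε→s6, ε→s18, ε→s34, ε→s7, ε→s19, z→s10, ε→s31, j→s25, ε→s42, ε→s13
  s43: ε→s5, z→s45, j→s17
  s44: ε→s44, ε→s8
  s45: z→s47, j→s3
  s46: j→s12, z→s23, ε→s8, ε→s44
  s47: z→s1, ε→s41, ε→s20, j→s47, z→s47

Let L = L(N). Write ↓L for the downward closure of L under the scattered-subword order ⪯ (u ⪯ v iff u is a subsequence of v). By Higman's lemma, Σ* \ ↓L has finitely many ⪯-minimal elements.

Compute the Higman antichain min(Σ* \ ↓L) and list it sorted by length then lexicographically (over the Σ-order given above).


|Q|=48, |F|=22, |δ|=187 (121 ε).
min D↑ (14 st, q0=0, F={10}): 0:z→1,j→2 1:z→1,j→3 2:z→4,j→5 3:z→6,j→7 4:z→8,j→3 5:z→4,j→9 6:z→10,j→10 7:z→10,j→6 8:z→8,j→10 9:z→11,j→12 10:z→10,j→10 11:z→8,j→13 12:z→10,j→12 13:z→10,j→7 (ε-aug+det+¬).
'zjzz': N↓-sim [39, 22, 12, 7, 5] end={s1,s20,s21,s41,s47} rej; 4/4 deletions ∈↓L.
'zjzj': |S_i|=[39, 22, 12, 7, 4] end={s1,s20,s41,s47} rej; 4/4 single-dels accept.
'zjjz': N↓-sim [39, 22, 12, 8, 5] end={s1,s20,s21,s41,s47} ∉↓L; 4/4 deletions ∈↓L.
'jzzj': run [39, 34, 19, 10, 4] end={s1,s20,s41,s47} — reject; 4/4 deletions ∈↓L.
'zjjjj': N↓-sim [39, 22, 12, 8, 7, 4] end={s1,s20,s41,s47} rej; 5/5 deletions ∈↓L.
'jjjjz': N↓-sim [39, 34, 32, 18, 10, 5] end={s1,s20,s21,s41,s47} ∉↓L; 5/5 deletions ∈↓L.
6 minimals (antichain).

A = [zjzz, zjzj, zjjz, jzzj, zjjjj, jjjjz].


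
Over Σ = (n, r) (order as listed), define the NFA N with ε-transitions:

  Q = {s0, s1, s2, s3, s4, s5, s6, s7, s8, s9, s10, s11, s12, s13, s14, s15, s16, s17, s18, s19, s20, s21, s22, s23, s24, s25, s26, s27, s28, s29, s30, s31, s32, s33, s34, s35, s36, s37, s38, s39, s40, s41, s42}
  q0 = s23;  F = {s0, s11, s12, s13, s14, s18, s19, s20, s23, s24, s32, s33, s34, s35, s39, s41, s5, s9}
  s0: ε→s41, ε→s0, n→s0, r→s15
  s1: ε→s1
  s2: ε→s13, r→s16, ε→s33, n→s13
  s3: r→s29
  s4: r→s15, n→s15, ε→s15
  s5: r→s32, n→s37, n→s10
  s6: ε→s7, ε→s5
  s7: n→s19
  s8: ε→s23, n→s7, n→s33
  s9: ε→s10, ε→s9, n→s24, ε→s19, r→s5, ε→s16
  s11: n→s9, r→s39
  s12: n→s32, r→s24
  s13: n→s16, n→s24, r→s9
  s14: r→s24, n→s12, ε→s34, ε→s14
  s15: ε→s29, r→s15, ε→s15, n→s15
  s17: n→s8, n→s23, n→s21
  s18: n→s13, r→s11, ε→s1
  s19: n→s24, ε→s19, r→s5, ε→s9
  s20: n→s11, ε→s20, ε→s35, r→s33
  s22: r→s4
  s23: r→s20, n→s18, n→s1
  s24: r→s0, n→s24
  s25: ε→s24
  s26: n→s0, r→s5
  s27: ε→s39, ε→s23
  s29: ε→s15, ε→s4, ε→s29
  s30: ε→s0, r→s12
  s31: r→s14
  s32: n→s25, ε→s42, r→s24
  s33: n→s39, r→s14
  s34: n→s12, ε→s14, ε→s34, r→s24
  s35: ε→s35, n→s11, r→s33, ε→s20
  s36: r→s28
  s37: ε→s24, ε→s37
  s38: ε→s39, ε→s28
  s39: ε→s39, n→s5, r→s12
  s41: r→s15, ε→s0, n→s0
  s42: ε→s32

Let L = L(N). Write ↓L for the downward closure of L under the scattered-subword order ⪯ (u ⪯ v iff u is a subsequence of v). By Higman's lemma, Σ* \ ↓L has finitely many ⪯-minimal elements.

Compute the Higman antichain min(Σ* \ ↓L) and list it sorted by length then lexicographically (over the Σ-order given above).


|Q|=43, |F|=18, |δ|=99 (41 ε).
min D↑ (15 st, q0=0, F={13}): 0:n→1,r→2 1:n→3,r→4 2:n→4,r→5 3:n→6,r→7 4:n→7,r→8 5:n→8,r→9 6:n→6,r→10 7:n→6,r→11 8:n→11,r→12 9:n→12,r→6 10:n→10,r→13 11:n→6,r→14 12:n→14,r→6 13:n→13,r→13 14:n→6,r→6 [Hopcroft].
'nnnrr': run [27, 21, 16, 10, 5, 3] end={s15,s29,s4} — reject; 5/5 deletions ∈↓L.
'rrrrrr': |S_i|=[27, 23, 17, 12, 6, 5, 3] end={s15,s29,s4} — reject; 6/6 deletions ∈↓L.
2 obstructions.

A = [nnnrr, rrrrrr].


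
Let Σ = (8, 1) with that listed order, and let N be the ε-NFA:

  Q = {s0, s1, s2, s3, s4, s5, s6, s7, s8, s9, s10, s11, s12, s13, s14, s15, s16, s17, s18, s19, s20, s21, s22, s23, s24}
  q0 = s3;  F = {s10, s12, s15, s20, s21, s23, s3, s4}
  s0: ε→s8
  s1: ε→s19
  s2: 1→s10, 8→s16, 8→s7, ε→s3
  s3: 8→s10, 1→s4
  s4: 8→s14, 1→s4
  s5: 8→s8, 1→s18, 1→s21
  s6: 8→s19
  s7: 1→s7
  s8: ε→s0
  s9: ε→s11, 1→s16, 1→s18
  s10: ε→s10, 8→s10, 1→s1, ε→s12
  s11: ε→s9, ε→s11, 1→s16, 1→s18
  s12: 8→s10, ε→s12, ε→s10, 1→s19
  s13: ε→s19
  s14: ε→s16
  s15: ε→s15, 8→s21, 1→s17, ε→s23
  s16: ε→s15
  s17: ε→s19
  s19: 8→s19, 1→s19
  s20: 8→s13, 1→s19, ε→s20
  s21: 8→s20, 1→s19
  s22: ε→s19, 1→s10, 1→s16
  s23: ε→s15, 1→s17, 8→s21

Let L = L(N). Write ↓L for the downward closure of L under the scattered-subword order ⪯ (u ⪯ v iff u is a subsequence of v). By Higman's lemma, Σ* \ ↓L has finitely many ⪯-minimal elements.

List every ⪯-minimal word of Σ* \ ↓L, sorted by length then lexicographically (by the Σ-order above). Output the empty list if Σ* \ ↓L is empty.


A = [81, 18888].

|Q|=25, |F|=8, |δ|=52 (20 ε).
min D↑ (7 st, q0=0, F={3}): 0:8→1,1→2 1:8→1,1→3 2:8→4,1→2 3:8→3,1→3 4:8→5,1→3 5:8→6,1→3 6:8→3,1→3 (ε-aug+det+¬).
'81': run [14, 12, 3] end={s1,s17,s19} ∉↓L; 2/2 deletions ∈↓L.
'18888': N↓-sim [14, 11, 9, 4, 3, 2] end={s13,s19} ∉↓L; 5/5 del acc.
2 obstructions.


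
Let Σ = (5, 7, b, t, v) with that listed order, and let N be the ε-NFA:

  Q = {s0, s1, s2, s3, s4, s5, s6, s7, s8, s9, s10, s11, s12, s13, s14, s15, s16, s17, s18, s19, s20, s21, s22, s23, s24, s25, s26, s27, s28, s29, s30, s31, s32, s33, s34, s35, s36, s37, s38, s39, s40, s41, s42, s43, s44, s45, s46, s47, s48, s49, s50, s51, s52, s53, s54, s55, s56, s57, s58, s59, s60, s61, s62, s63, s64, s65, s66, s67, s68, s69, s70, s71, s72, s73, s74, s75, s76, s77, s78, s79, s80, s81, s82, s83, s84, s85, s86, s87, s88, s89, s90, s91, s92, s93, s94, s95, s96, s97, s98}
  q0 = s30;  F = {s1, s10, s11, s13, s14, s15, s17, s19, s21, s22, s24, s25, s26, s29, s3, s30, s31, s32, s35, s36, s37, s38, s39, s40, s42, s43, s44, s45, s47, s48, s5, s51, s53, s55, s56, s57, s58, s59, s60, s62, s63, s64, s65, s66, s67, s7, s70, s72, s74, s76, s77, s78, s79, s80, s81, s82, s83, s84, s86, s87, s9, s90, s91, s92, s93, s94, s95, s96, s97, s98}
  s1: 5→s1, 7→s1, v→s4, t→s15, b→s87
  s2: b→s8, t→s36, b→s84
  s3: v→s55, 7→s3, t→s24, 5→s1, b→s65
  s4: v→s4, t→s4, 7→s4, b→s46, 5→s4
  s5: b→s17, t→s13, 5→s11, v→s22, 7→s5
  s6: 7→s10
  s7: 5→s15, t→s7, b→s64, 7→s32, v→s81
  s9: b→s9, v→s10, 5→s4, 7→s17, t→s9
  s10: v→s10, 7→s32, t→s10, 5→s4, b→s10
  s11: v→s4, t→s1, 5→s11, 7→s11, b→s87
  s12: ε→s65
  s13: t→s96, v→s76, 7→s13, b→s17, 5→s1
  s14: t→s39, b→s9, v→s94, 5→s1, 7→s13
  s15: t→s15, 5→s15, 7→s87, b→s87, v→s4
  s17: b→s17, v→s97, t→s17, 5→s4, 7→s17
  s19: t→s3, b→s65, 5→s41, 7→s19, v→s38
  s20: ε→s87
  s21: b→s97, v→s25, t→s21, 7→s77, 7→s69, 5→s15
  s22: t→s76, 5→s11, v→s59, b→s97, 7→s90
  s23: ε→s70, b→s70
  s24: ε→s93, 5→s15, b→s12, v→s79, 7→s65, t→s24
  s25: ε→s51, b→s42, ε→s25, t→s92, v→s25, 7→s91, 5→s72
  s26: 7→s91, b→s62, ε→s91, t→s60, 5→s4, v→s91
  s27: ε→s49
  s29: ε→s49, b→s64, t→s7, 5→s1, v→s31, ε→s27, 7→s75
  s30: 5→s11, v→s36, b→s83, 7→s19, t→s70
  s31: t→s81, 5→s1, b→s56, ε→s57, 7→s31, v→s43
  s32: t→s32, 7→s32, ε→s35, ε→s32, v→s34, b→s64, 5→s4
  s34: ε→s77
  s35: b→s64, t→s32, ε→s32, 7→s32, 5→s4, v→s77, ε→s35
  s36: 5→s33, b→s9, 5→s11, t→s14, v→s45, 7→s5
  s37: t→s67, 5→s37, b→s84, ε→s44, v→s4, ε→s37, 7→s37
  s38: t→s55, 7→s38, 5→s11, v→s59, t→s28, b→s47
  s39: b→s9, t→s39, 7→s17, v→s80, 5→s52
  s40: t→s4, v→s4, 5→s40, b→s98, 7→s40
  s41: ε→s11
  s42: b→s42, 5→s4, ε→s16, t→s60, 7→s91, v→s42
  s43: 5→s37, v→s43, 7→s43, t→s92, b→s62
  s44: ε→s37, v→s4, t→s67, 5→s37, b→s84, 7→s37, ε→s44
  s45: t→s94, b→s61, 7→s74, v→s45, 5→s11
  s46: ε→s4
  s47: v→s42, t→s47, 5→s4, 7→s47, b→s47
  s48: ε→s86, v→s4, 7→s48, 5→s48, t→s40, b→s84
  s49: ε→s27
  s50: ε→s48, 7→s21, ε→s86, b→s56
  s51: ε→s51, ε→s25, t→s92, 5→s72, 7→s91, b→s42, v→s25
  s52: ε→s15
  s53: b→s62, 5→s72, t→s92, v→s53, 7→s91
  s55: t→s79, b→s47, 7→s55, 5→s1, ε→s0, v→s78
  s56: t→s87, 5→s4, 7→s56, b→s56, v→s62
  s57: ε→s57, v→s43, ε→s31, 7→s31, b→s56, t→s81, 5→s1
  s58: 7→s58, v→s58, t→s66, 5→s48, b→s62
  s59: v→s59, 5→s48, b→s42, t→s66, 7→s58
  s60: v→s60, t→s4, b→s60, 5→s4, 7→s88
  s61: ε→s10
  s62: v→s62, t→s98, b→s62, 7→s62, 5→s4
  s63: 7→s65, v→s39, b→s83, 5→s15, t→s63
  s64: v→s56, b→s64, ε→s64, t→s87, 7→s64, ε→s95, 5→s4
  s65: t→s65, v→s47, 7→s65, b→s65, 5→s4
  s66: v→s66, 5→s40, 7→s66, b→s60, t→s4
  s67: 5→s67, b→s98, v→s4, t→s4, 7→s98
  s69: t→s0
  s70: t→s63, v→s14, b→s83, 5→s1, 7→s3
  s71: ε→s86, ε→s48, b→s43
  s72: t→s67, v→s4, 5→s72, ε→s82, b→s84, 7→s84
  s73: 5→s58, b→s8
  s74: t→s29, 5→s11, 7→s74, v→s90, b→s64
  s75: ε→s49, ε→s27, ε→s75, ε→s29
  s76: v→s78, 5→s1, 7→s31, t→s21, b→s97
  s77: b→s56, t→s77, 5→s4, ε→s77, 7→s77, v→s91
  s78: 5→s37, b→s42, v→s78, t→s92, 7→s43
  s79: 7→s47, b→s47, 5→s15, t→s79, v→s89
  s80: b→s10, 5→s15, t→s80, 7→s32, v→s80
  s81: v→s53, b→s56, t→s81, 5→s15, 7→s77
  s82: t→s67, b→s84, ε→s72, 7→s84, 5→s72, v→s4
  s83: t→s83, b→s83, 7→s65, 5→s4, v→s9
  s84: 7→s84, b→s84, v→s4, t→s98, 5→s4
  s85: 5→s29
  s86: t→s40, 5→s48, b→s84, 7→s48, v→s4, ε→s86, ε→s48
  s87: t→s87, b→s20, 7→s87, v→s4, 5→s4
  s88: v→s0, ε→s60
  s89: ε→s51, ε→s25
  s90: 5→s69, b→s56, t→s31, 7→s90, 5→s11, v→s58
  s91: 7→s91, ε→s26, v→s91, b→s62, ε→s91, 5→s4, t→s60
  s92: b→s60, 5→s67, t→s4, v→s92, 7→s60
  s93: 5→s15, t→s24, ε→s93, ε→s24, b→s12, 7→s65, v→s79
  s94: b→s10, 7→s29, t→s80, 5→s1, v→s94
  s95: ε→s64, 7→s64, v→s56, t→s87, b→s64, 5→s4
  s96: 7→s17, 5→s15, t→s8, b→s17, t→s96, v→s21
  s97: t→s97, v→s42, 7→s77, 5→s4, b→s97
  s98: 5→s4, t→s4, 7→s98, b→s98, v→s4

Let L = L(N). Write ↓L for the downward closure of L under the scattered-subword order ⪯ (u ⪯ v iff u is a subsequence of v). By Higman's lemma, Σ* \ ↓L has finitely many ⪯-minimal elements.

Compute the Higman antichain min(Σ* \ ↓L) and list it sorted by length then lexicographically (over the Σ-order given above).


Antichain: [5v, b5, tt75, 7vvtt, vv7btv].

|Q|=99, |F|=70, |δ|=428 (55 ε).
min D↑ (62 st, q0=0, F={8}): 0:5→1,7→2,b→3,t→4,v→5 1:5→1,7→1,b→6,t→7,v→8 2:5→1,7→2,b→9,t→10,v→11 3:5→8,7→9,b→3,t→3,v→12 4:5→7,7→10,b→3,t→13,v→14 5:5→1,7→15,b→12,t→14,v→16 6:5→8,7→6,b→6,t→6,v→8 7:5→7,7→7,b→6,t→17,v→8 8:5→8,7→8,b→8,t→8,v→8 9:5→8,7→9,b→9,t→9,v→18 10:5→7,7→10,b→9,t→19,v→20 11:5→1,7→11,b→18,t→20,v→21 12:5→8,7→22,b→12,t→12,v→23 13:5→17,7→9,b→3,t→13,v→24 14:5→7,7→25,b→12,t→24,v→26 15:5→1,7→15,b→22,t→25,v→27 16:5→1,7→28,b→23,t→26,v→16 17:5→17,7→6,b→6,t→17,v→8 18:5→8,7→18,b→18,t→18,v→29 19:5→17,7→9,b→9,t→19,v→30 20:5→7,7→20,b→18,t→30,v→31 21:5→32,7→33,b→29,t→34,v→21 22:5→8,7→22,b→22,t→22,v→35 23:5→8,7→36,b→23,t→23,v→23 24:5→17,7→22,b→12,t→24,v→37 25:5→7,7→25,b→22,t→38,v→39 26:5→7,7→40,b→23,t→37,v→26 27:5→1,7→41,b→35,t→39,v→21 28:5→1,7→28,b→42,t→40,v→41 29:5→8,7→43,b→29,t→44,v→29 30:5→17,7→18,b→18,t→30,v→45 31:5→46,7→47,b→29,t→48,v→31 32:5→32,7→32,b→49,t→50,v→8 33:5→32,7→33,b→51,t→34,v→33 34:5→50,7→34,b→44,t→8,v→34 35:5→8,7→52,b→35,t→35,v→29 36:5→8,7→36,b→42,t→36,v→52 37:5→17,7→36,b→23,t→37,v→37 38:5→17,7→22,b→22,t→38,v→53 39:5→7,7→54,b→35,t→53,v→31 40:5→7,7→40,b→42,t→55,v→54 41:5→1,7→41,b→56,t→54,v→33 42:5→8,7→42,b→42,t→6,v→56 43:5→8,7→43,b→51,t→44,v→43 44:5→8,7→44,b→44,t→8,v→44 45:5→57,7→43,b→29,t→48,v→45 46:5→46,7→46,b→49,t→58,v→8 47:5→46,7→47,b→51,t→48,v→47 48:5→58,7→44,b→44,t→8,v→48 49:5→8,7→49,b→49,t→59,v→8 50:5→50,7→50,b→59,t→8,v→8 51:5→8,7→51,b→51,t→59,v→51 52:5→8,7→52,b→56,t→52,v→43 53:5→17,7→52,b→35,t→53,v→45 54:5→7,7→54,b→56,t→60,v→47 55:5→17,7→36,b→42,t→55,v→60 56:5→8,7→56,b→56,t→6,v→51 57:5→57,7→49,b→49,t→58,v→8 58:5→58,7→59,b→59,t→8,v→8 59:5→8,7→59,b→59,t→8,v→8 60:5→17,7→52,b→56,t→60,v→61 61:5→57,7→43,b→51,t→48,v→61 [Hopcroft].
'5v': |S_i|=[89, 22, 2] end={s4,s46} — reject; 2/2 del acc.
'b5': |S_i|=[89, 30, 2] end={s4,s46} rej; 2/2 deletions ∈↓L.
'tt75': run [89, 72, 51, 26, 2] end={s4,s46} rej; 4/4 del acc.
'7vvtt': run [89, 74, 52, 30, 10, 2] end={s4,s46} ∉↓L; 5/5 single-dels accept.
'vv7btv': |S_i|=[89, 78, 62, 46, 13, 5, 2] end={s4,s46} rej; 6/6 del acc.
5 words, ⪯-incomp.


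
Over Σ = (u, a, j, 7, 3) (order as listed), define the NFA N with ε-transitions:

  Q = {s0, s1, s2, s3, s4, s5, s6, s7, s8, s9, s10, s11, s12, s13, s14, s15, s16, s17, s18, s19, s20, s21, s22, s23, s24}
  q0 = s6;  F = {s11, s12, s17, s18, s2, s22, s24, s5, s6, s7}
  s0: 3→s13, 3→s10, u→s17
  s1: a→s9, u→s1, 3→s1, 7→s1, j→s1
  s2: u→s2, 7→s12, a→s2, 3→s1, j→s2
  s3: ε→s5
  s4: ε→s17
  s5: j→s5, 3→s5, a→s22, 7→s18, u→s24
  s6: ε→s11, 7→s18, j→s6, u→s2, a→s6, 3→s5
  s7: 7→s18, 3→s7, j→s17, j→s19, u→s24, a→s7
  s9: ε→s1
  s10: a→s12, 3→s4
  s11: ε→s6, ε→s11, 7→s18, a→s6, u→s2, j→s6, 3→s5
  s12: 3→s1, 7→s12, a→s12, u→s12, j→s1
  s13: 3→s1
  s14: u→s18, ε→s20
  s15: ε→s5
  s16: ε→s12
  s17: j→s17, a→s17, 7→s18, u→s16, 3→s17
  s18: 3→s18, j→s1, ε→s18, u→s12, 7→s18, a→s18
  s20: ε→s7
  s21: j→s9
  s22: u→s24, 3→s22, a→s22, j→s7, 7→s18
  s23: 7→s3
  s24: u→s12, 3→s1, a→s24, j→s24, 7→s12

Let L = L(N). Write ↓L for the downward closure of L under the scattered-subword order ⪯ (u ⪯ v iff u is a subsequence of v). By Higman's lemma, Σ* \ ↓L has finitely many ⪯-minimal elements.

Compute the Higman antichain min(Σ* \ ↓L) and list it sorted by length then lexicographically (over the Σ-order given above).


Antichain: [u3, 7j, 3uuj, 3ajjuj].

|Q|=25, |F|=10, |δ|=76 (11 ε).
min D↑ (10 st, q0=0, F={5}): 0:u→1,a→0,j→0,7→2,3→3 1:u→1,a→1,j→1,7→4,3→5 2:u→4,a→2,j→5,7→2,3→2 3:u→6,a→7,j→3,7→2,3→3 4:u→4,a→4,j→5,7→4,3→5 5:u→5,a→5,j→5,7→5,3→5 6:u→4,a→6,j→6,7→4,3→5 7:u→6,a→7,j→8,7→2,3→7 8:u→6,a→8,j→9,7→2,3→8 9:u→4,a→9,j→9,7→2,3→9.
'u3': run [14, 6, 2] end={s1,s9} — reject; 2/2 deletions ∈↓L.
'7j': N↓-sim [14, 4, 2] end={s1,s9} — reject; 2/2 del acc.
'3uuj': run [14, 11, 5, 3, 2] end={s1,s9} ∉↓L; 4/4 del acc.
'3ajjuj': |S_i|=[14, 11, 10, 9, 8, 4, 2] end={s1,s9} ∉↓L; 6/6 del acc.
4 minimals (antichain).


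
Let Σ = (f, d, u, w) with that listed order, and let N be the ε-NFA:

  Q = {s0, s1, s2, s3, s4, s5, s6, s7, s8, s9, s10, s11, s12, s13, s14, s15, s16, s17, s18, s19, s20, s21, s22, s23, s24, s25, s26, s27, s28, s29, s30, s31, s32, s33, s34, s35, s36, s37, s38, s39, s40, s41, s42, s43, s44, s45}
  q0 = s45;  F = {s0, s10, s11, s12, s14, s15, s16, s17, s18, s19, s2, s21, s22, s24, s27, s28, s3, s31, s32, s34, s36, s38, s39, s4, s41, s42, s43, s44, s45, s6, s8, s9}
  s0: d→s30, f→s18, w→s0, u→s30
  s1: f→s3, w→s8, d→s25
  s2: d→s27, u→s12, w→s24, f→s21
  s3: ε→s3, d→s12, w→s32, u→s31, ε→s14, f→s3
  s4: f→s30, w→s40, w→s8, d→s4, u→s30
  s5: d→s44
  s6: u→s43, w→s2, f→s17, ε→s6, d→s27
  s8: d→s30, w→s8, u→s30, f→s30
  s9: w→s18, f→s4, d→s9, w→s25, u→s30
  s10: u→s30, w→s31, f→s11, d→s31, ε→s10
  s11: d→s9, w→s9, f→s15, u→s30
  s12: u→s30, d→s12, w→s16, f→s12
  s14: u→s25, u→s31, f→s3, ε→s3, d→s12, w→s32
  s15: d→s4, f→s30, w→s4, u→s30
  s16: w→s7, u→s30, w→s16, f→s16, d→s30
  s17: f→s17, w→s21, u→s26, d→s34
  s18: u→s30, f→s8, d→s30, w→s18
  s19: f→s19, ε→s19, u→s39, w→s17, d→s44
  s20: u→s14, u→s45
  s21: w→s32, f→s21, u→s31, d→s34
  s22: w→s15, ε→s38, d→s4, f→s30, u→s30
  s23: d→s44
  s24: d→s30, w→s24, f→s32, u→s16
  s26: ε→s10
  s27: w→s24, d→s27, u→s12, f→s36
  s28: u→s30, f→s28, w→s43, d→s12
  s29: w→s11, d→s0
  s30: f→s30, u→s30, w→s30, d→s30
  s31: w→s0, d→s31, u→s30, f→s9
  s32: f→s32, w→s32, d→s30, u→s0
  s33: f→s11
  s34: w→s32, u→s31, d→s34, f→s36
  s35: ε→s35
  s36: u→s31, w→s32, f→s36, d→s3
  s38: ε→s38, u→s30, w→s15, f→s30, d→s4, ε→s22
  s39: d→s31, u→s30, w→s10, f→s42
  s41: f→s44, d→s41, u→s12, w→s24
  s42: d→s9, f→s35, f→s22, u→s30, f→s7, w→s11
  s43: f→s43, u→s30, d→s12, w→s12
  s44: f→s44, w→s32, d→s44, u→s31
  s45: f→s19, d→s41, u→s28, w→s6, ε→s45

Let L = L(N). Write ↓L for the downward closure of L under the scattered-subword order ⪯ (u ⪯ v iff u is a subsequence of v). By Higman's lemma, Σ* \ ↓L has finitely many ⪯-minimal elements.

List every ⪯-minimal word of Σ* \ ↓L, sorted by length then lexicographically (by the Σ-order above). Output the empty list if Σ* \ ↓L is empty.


|Q|=46, |F|=32, |δ|=160 (12 ε).
min D↑ (31 st, q0=0, F={10}): 0:f→1,d→2,u→3,w→4 1:f→1,d→5,u→6,w→7 2:f→5,d→2,u→8,w→9 3:f→3,d→8,u→10,w→11 4:f→7,d→12,u→11,w→13 5:f→5,d→5,u→14,w→15 6:f→16,d→14,u→10,w→17 7:f→7,d→18,u→17,w→19 8:f→8,d→8,u→10,w→20 9:f→15,d→10,u→20,w→9 10:f→10,d→10,u→10,w→10 11:f→11,d→8,u→10,w→8 12:f→21,d→12,u→8,w→9 13:f→19,d→12,u→8,w→9 14:f→22,d→14,u→10,w→23 15:f→15,d→10,u→23,w→15 16:f→24,d→22,u→10,w→25 17:f→25,d→14,u→10,w→14 18:f→21,d→18,u→14,w→15 19:f→19,d→18,u→14,w→15 20:f→20,d→10,u→10,w→20 21:f→21,d→26,u→14,w→15 22:f→27,d→22,u→10,w→28 23:f→28,d→10,u→10,w→23 24:f→10,d→27,u→10,w→29 25:f→29,d→22,u→10,w→22 26:f→26,d→8,u→14,w→15 27:f→10,d→27,u→10,w→30 28:f→30,d→10,u→10,w→28 29:f→10,d→27,u→10,w→27 30:f→10,d→10,u→10,w→30 (ε-aug+det+¬).
'uu': |S_i|=[38, 23, 1] end={s30} ∉↓L; 2/2 single-dels accept.
'dwd': run [38, 21, 10, 1] end={s30} rej; 3/3 deletions ∈↓L.
'wwwd': N↓-sim [38, 28, 21, 10, 1] end={s30} rej; 4/4 del acc.
'fufff': run [38, 32, 19, 14, 9, 1] end={s30} rej; 5/5 del acc.
'wdfddu': |S_i|=[38, 28, 19, 16, 15, 12, 1] end={s30} ∉↓L; 6/6 single-dels accept.
5 words, ⪯-incomp.

min(Σ*\↓L) = [uu, dwd, wwwd, fufff, wdfddu].
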